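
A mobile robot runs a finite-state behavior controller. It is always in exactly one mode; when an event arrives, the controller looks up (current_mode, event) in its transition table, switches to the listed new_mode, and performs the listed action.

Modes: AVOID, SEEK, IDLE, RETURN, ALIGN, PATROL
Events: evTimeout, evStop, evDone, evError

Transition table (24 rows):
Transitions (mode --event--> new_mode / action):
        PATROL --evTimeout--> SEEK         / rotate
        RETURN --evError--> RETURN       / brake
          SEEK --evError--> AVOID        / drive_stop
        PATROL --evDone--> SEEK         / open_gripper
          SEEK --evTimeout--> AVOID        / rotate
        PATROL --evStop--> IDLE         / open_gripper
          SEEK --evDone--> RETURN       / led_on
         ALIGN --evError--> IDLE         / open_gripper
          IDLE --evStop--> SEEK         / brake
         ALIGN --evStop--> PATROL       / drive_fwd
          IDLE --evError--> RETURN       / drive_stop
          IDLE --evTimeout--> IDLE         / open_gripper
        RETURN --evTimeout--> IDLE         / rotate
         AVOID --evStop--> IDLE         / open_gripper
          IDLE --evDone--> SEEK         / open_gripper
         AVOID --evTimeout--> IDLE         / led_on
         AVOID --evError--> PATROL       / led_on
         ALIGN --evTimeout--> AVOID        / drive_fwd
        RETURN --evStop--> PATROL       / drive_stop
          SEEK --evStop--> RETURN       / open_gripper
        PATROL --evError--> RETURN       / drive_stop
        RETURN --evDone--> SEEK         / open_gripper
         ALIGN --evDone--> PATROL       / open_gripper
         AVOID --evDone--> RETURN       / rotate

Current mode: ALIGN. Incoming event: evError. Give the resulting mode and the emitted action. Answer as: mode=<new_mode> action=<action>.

current mode = ALIGN; filter table to that mode:
  (ALIGN, evError) → (IDLE, open_gripper)  ← event matches
  (ALIGN, evStop) → (PATROL, drive_fwd)
  (ALIGN, evTimeout) → (AVOID, drive_fwd)
  (ALIGN, evDone) → (PATROL, open_gripper)
event = evError selects (IDLE, open_gripper)

mode=IDLE action=open_gripper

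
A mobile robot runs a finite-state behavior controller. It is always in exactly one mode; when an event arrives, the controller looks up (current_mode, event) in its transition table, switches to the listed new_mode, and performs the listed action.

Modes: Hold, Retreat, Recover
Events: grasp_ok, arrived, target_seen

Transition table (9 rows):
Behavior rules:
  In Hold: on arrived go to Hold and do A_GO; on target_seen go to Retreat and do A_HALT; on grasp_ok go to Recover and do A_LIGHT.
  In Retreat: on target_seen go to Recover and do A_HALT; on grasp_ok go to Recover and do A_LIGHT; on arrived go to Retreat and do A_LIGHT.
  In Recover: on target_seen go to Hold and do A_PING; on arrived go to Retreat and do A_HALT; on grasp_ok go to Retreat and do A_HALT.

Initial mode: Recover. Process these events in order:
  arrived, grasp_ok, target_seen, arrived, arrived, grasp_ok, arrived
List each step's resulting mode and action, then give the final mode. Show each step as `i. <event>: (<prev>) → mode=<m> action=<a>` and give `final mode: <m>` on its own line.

final mode: Retreat

1. arrived: (Recover) → mode=Retreat action=A_HALT
2. grasp_ok: (Retreat) → mode=Recover action=A_LIGHT
3. target_seen: (Recover) → mode=Hold action=A_PING
4. arrived: (Hold) → mode=Hold action=A_GO
5. arrived: (Hold) → mode=Hold action=A_GO
6. grasp_ok: (Hold) → mode=Recover action=A_LIGHT
7. arrived: (Recover) → mode=Retreat action=A_HALT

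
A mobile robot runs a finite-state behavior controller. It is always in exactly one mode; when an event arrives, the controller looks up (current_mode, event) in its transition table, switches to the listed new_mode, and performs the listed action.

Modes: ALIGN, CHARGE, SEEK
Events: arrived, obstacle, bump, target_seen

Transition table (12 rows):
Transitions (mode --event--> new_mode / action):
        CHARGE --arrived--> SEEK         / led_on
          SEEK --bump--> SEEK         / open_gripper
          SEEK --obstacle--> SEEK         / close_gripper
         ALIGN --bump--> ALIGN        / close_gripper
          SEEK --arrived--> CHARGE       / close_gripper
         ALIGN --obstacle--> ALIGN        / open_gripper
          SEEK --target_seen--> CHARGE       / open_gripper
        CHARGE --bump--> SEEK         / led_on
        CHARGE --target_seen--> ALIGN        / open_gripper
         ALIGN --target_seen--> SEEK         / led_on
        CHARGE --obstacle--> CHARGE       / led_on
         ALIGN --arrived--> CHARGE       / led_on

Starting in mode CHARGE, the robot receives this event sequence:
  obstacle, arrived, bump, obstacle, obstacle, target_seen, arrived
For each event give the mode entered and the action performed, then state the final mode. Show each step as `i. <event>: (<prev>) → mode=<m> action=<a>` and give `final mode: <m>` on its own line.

final mode: SEEK

1. obstacle: (CHARGE) → mode=CHARGE action=led_on
2. arrived: (CHARGE) → mode=SEEK action=led_on
3. bump: (SEEK) → mode=SEEK action=open_gripper
4. obstacle: (SEEK) → mode=SEEK action=close_gripper
5. obstacle: (SEEK) → mode=SEEK action=close_gripper
6. target_seen: (SEEK) → mode=CHARGE action=open_gripper
7. arrived: (CHARGE) → mode=SEEK action=led_on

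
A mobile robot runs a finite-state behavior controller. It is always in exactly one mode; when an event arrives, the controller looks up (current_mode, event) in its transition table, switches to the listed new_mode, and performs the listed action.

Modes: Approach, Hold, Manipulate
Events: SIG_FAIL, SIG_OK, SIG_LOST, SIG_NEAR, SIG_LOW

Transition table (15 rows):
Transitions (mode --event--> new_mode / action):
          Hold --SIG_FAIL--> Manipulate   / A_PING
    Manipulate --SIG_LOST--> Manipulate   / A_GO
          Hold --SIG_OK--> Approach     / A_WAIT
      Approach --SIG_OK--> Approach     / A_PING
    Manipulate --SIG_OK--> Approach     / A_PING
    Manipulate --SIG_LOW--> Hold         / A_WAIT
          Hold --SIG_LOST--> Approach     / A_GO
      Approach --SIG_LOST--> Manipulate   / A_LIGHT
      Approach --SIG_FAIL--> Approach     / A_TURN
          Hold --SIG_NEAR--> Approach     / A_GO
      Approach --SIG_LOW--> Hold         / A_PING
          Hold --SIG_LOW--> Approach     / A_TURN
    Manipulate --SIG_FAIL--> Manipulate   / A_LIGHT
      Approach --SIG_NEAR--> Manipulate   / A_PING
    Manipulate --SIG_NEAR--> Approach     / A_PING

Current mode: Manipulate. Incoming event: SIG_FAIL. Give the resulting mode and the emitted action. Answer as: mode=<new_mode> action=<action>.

current mode = Manipulate; filter table to that mode:
  (Manipulate, SIG_LOST) → (Manipulate, A_GO)
  (Manipulate, SIG_OK) → (Approach, A_PING)
  (Manipulate, SIG_LOW) → (Hold, A_WAIT)
  (Manipulate, SIG_FAIL) → (Manipulate, A_LIGHT)  ← event matches
  (Manipulate, SIG_NEAR) → (Approach, A_PING)
event = SIG_FAIL selects (Manipulate, A_LIGHT)

mode=Manipulate action=A_LIGHT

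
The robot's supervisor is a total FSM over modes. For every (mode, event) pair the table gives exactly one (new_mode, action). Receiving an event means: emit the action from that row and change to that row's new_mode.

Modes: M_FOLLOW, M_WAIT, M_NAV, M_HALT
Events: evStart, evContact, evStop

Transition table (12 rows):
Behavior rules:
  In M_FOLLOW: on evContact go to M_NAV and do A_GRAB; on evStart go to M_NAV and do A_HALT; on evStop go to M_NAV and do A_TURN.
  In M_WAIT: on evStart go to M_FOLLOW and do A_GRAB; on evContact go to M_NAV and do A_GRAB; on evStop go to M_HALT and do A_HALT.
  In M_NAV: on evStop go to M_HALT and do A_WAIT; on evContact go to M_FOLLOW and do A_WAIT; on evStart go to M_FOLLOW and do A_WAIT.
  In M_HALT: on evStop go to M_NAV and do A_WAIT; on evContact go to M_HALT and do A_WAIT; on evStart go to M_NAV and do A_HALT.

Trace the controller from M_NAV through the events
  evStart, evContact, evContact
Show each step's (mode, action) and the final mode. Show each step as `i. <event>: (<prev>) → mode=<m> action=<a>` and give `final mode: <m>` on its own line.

final mode: M_FOLLOW

1. evStart: (M_NAV) → mode=M_FOLLOW action=A_WAIT
2. evContact: (M_FOLLOW) → mode=M_NAV action=A_GRAB
3. evContact: (M_NAV) → mode=M_FOLLOW action=A_WAIT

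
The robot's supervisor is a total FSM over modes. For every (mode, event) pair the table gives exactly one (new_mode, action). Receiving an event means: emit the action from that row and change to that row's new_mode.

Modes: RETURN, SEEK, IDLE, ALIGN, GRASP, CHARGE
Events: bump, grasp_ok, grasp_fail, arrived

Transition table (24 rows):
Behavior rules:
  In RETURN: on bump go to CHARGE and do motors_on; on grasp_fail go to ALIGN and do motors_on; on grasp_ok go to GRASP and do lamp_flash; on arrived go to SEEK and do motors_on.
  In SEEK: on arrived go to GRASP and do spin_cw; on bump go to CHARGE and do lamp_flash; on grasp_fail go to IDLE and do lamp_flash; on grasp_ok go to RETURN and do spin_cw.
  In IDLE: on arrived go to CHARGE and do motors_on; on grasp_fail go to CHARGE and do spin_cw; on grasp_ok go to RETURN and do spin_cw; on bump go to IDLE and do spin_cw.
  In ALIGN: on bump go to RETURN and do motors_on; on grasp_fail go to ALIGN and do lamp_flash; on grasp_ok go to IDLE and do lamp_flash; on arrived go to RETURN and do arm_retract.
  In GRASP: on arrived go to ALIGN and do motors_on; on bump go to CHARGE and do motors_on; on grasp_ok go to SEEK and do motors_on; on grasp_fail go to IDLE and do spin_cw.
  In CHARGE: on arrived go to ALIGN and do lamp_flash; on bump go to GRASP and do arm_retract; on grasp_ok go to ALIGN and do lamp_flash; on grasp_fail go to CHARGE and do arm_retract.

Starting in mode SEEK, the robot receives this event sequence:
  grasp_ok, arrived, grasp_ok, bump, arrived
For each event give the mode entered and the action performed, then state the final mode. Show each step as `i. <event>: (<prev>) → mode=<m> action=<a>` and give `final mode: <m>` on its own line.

1. grasp_ok: (SEEK) → mode=RETURN action=spin_cw
2. arrived: (RETURN) → mode=SEEK action=motors_on
3. grasp_ok: (SEEK) → mode=RETURN action=spin_cw
4. bump: (RETURN) → mode=CHARGE action=motors_on
5. arrived: (CHARGE) → mode=ALIGN action=lamp_flash

final mode: ALIGN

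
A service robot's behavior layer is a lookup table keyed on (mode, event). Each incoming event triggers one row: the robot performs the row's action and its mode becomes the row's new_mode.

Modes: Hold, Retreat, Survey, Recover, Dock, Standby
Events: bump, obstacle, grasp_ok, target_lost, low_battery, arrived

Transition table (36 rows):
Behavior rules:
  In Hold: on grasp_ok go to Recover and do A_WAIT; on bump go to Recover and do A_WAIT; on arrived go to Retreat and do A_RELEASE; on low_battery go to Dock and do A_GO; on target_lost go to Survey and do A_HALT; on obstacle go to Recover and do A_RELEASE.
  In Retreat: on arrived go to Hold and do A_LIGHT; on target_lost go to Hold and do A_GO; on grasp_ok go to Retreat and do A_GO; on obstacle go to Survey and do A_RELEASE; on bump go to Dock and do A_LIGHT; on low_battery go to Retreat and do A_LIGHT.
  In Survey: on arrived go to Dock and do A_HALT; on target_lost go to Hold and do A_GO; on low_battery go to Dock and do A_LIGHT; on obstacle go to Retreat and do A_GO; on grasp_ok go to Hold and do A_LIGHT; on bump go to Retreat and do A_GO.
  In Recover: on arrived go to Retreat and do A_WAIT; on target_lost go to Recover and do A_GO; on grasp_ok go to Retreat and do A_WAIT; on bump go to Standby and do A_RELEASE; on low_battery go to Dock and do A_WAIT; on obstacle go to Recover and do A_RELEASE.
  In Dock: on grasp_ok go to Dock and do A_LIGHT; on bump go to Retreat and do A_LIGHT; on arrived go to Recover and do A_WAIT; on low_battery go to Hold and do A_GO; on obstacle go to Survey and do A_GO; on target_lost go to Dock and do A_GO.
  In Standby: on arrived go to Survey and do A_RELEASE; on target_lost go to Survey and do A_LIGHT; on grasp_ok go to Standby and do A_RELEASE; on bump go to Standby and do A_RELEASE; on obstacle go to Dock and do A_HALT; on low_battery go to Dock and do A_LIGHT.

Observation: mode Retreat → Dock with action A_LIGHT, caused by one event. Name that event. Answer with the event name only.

bump

try bump: (Retreat, bump) → (Dock, A_LIGHT)  ← matches
try obstacle: (Retreat, obstacle) → (Survey, A_RELEASE)
try grasp_ok: (Retreat, grasp_ok) → (Retreat, A_GO)
try target_lost: (Retreat, target_lost) → (Hold, A_GO)
try low_battery: (Retreat, low_battery) → (Retreat, A_LIGHT)
try arrived: (Retreat, arrived) → (Hold, A_LIGHT)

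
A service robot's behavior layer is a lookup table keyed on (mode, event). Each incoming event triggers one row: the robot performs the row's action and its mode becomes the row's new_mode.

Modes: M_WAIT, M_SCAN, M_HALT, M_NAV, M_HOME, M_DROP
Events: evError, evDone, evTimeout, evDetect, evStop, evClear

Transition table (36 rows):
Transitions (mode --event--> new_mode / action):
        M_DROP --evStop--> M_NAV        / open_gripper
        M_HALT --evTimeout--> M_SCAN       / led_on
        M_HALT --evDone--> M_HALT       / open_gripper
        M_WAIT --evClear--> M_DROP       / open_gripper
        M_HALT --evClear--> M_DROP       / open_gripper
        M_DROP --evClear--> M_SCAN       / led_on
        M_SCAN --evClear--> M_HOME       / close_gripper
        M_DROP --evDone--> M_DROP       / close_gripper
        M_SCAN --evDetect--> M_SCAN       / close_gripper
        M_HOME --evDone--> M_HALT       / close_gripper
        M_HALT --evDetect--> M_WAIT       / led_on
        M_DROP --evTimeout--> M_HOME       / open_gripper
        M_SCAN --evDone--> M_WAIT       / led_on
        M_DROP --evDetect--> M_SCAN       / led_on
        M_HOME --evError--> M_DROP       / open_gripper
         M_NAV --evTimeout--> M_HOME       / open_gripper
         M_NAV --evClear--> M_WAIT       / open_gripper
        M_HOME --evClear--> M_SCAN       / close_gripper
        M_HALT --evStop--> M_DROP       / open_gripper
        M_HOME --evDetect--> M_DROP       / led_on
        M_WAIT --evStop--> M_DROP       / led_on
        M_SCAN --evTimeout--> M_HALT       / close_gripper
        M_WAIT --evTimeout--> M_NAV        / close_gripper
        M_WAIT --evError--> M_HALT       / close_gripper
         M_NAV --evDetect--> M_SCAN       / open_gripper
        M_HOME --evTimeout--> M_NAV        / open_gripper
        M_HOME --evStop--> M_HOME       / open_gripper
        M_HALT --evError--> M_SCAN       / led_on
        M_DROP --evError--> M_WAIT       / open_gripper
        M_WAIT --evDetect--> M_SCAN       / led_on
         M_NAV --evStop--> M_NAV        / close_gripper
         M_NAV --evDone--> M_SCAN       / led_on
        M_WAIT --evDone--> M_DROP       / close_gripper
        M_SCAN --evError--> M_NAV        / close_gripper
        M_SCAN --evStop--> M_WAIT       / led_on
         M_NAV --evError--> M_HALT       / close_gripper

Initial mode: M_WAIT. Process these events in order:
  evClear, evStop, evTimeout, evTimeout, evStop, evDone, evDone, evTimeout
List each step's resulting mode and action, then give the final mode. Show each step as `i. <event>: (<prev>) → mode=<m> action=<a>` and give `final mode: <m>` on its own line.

1. evClear: (M_WAIT) → mode=M_DROP action=open_gripper
2. evStop: (M_DROP) → mode=M_NAV action=open_gripper
3. evTimeout: (M_NAV) → mode=M_HOME action=open_gripper
4. evTimeout: (M_HOME) → mode=M_NAV action=open_gripper
5. evStop: (M_NAV) → mode=M_NAV action=close_gripper
6. evDone: (M_NAV) → mode=M_SCAN action=led_on
7. evDone: (M_SCAN) → mode=M_WAIT action=led_on
8. evTimeout: (M_WAIT) → mode=M_NAV action=close_gripper

final mode: M_NAV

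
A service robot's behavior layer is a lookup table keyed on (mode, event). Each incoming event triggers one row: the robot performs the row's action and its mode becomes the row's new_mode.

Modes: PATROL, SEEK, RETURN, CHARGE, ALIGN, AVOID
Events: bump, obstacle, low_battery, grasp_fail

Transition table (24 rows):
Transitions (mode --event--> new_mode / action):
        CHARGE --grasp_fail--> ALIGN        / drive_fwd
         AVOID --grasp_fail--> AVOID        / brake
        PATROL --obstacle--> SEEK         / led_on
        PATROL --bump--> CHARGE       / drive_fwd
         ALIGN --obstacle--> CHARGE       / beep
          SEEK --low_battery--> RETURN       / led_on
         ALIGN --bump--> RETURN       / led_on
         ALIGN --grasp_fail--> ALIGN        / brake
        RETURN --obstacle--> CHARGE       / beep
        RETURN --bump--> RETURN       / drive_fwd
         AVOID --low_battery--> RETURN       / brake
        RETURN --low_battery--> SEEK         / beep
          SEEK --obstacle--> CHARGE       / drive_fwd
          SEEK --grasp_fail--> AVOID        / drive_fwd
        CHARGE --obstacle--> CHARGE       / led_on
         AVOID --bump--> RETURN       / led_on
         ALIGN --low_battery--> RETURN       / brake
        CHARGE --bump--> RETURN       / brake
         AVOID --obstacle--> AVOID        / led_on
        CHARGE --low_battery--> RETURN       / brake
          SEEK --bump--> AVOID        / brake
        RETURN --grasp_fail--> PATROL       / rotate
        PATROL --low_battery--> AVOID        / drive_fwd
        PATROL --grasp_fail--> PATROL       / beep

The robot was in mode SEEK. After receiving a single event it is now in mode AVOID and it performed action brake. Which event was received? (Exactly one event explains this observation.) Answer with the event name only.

try bump: (SEEK, bump) → (AVOID, brake)  ← matches
try obstacle: (SEEK, obstacle) → (CHARGE, drive_fwd)
try low_battery: (SEEK, low_battery) → (RETURN, led_on)
try grasp_fail: (SEEK, grasp_fail) → (AVOID, drive_fwd)

bump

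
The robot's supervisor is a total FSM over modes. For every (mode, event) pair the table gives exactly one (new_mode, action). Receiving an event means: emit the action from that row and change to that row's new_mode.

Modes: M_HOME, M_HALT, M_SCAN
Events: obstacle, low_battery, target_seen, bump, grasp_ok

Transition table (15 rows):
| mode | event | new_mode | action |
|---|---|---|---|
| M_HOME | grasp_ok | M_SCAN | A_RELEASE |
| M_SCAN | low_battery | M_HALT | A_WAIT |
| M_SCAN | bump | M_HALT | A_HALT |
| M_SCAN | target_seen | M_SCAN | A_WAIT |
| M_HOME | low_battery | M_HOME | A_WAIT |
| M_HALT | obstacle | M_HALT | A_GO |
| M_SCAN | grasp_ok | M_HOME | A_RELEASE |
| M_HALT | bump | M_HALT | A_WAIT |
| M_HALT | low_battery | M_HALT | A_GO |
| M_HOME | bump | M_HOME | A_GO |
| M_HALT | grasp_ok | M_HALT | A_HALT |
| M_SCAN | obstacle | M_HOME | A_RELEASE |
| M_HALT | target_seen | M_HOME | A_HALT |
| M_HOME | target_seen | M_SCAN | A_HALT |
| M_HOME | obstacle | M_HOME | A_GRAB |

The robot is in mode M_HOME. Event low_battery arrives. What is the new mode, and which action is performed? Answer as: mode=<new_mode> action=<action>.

mode=M_HOME action=A_WAIT

current mode = M_HOME; filter table to that mode:
  (M_HOME, grasp_ok) → (M_SCAN, A_RELEASE)
  (M_HOME, low_battery) → (M_HOME, A_WAIT)  ← event matches
  (M_HOME, bump) → (M_HOME, A_GO)
  (M_HOME, target_seen) → (M_SCAN, A_HALT)
  (M_HOME, obstacle) → (M_HOME, A_GRAB)
event = low_battery selects (M_HOME, A_WAIT)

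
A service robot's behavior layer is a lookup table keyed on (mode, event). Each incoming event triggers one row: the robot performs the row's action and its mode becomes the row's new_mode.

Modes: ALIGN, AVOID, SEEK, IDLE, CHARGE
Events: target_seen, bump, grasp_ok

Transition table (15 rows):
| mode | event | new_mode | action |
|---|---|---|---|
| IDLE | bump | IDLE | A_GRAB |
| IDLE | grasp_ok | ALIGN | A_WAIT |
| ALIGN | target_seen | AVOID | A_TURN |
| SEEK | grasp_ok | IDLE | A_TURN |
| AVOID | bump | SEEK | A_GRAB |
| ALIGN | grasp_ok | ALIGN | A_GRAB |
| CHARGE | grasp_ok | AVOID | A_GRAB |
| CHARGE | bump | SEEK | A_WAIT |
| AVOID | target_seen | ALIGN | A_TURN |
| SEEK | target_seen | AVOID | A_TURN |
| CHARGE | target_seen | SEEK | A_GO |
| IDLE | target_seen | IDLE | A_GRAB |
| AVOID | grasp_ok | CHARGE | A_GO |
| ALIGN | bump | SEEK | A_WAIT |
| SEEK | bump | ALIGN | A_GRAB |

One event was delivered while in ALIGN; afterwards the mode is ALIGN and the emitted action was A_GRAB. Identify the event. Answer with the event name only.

try target_seen: (ALIGN, target_seen) → (AVOID, A_TURN)
try bump: (ALIGN, bump) → (SEEK, A_WAIT)
try grasp_ok: (ALIGN, grasp_ok) → (ALIGN, A_GRAB)  ← matches

grasp_ok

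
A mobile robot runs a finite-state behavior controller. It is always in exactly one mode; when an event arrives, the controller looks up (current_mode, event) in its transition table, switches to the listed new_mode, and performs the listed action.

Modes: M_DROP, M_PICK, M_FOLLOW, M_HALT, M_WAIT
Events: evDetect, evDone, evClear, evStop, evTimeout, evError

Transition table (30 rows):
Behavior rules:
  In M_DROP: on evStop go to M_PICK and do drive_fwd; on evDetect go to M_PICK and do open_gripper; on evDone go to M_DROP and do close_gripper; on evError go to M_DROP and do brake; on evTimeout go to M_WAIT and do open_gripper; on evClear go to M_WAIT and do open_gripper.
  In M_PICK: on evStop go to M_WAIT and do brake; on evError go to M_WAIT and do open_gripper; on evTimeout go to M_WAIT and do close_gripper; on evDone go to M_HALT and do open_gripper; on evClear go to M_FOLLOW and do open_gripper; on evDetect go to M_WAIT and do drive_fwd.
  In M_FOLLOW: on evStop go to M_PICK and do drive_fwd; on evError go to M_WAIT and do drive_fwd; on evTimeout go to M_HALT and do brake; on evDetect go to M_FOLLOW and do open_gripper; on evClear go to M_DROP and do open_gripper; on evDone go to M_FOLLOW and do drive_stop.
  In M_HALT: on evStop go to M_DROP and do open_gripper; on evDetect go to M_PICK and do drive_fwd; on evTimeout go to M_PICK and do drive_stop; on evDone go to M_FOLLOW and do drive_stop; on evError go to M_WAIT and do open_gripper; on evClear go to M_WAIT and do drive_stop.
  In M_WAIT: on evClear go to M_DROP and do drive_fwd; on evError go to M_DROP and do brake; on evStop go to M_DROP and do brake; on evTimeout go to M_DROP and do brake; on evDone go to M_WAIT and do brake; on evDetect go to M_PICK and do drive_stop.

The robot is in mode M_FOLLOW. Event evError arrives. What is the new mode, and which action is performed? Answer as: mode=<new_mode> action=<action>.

current mode = M_FOLLOW; filter table to that mode:
  (M_FOLLOW, evStop) → (M_PICK, drive_fwd)
  (M_FOLLOW, evError) → (M_WAIT, drive_fwd)  ← event matches
  (M_FOLLOW, evTimeout) → (M_HALT, brake)
  (M_FOLLOW, evDetect) → (M_FOLLOW, open_gripper)
  (M_FOLLOW, evClear) → (M_DROP, open_gripper)
  (M_FOLLOW, evDone) → (M_FOLLOW, drive_stop)
event = evError selects (M_WAIT, drive_fwd)

mode=M_WAIT action=drive_fwd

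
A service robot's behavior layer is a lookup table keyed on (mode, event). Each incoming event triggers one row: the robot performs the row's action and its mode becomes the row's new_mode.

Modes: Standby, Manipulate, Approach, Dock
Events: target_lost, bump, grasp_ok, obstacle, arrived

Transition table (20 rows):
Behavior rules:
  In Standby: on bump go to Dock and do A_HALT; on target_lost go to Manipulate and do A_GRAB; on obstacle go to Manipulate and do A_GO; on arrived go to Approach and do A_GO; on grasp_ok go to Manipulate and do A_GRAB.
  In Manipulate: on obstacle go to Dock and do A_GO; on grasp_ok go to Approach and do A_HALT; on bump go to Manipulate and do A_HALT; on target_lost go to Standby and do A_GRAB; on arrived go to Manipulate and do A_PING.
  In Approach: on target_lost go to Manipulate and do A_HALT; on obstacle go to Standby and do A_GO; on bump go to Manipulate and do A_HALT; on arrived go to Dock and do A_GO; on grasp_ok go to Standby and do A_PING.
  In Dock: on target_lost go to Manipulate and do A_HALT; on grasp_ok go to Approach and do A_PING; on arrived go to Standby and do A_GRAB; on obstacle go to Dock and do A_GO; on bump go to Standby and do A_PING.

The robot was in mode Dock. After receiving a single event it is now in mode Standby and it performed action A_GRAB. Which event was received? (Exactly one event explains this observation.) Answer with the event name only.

try target_lost: (Dock, target_lost) → (Manipulate, A_HALT)
try bump: (Dock, bump) → (Standby, A_PING)
try grasp_ok: (Dock, grasp_ok) → (Approach, A_PING)
try obstacle: (Dock, obstacle) → (Dock, A_GO)
try arrived: (Dock, arrived) → (Standby, A_GRAB)  ← matches

arrived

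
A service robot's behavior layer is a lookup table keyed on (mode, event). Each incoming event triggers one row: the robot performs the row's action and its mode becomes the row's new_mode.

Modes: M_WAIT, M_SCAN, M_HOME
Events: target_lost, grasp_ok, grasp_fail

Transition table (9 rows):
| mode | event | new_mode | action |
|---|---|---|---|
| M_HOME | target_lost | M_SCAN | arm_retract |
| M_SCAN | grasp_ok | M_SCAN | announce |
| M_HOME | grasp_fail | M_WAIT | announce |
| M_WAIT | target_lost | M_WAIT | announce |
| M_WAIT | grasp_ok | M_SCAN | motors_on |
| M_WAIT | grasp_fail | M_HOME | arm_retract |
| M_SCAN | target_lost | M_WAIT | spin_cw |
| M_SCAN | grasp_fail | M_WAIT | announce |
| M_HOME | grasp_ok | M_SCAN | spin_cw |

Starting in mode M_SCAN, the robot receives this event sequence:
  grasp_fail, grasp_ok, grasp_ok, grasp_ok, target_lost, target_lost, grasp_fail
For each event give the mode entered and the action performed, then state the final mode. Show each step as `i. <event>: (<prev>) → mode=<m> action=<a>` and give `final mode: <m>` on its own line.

final mode: M_HOME

1. grasp_fail: (M_SCAN) → mode=M_WAIT action=announce
2. grasp_ok: (M_WAIT) → mode=M_SCAN action=motors_on
3. grasp_ok: (M_SCAN) → mode=M_SCAN action=announce
4. grasp_ok: (M_SCAN) → mode=M_SCAN action=announce
5. target_lost: (M_SCAN) → mode=M_WAIT action=spin_cw
6. target_lost: (M_WAIT) → mode=M_WAIT action=announce
7. grasp_fail: (M_WAIT) → mode=M_HOME action=arm_retract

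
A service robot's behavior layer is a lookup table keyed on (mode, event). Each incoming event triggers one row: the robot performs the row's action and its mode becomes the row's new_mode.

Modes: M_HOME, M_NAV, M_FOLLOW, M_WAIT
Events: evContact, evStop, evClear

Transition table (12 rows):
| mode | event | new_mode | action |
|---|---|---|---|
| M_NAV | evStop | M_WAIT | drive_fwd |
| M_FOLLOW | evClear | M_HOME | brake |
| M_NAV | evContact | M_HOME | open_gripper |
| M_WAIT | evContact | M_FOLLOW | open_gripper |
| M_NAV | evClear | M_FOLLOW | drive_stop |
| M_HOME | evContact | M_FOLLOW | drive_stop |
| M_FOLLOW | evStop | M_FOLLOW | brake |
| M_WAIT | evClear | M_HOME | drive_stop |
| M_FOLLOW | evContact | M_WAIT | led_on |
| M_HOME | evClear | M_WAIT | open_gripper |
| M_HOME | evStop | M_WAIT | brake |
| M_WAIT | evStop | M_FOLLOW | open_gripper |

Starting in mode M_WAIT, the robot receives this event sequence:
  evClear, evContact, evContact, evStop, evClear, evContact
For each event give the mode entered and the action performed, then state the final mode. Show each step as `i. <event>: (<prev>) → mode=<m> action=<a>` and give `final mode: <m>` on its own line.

final mode: M_FOLLOW

1. evClear: (M_WAIT) → mode=M_HOME action=drive_stop
2. evContact: (M_HOME) → mode=M_FOLLOW action=drive_stop
3. evContact: (M_FOLLOW) → mode=M_WAIT action=led_on
4. evStop: (M_WAIT) → mode=M_FOLLOW action=open_gripper
5. evClear: (M_FOLLOW) → mode=M_HOME action=brake
6. evContact: (M_HOME) → mode=M_FOLLOW action=drive_stop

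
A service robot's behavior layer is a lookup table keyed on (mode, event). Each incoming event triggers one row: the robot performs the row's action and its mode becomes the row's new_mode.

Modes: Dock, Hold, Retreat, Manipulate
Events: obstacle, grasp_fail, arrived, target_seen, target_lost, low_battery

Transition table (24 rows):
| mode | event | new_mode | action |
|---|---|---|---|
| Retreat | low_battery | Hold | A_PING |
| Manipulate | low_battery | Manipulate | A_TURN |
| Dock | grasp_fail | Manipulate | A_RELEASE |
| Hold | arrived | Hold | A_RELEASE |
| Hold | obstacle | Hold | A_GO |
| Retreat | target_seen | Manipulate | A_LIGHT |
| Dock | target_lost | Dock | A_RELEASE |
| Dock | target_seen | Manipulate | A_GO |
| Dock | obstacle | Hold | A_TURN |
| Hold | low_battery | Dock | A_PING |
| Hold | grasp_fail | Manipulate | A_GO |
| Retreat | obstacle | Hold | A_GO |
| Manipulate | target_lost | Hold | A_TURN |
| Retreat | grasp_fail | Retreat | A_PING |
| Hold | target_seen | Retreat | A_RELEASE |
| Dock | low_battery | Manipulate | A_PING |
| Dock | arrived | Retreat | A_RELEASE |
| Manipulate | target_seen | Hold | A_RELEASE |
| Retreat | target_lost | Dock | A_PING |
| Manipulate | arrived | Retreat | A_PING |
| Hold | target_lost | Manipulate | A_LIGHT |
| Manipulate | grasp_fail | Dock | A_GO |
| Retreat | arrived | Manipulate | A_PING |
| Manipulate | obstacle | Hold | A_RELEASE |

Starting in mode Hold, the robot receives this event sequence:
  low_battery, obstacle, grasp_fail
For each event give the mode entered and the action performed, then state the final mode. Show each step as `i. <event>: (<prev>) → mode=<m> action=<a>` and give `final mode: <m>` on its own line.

final mode: Manipulate

1. low_battery: (Hold) → mode=Dock action=A_PING
2. obstacle: (Dock) → mode=Hold action=A_TURN
3. grasp_fail: (Hold) → mode=Manipulate action=A_GO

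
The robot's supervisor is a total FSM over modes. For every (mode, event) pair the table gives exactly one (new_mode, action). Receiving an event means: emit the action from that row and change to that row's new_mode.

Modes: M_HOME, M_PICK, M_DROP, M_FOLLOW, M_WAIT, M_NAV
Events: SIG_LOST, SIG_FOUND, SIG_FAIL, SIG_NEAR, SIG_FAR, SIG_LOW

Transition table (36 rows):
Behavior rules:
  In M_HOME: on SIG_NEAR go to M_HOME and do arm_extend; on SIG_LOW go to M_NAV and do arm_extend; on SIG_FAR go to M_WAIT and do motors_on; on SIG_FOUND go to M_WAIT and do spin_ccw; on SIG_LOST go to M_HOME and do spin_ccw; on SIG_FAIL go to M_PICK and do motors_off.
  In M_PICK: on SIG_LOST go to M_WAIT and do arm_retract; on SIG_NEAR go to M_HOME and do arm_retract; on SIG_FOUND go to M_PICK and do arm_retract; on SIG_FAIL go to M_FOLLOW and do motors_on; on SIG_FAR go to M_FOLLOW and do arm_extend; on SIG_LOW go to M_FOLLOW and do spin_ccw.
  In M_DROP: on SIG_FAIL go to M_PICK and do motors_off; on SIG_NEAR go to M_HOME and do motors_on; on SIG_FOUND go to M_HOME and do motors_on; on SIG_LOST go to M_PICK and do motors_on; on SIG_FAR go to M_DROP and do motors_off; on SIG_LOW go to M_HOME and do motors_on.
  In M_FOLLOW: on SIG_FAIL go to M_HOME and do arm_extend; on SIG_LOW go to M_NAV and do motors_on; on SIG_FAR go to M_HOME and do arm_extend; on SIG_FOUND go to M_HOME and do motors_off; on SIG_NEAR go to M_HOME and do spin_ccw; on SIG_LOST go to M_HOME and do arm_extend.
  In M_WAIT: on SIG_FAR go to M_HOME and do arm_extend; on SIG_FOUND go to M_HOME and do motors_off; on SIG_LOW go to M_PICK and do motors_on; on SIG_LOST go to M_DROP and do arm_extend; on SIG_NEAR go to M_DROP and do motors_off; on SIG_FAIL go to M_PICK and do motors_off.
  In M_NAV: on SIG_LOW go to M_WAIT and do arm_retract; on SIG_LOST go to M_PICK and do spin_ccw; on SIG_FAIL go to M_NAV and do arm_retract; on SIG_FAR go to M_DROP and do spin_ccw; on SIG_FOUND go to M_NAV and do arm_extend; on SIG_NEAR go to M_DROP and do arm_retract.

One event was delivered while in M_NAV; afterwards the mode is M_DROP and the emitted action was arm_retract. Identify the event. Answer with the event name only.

SIG_NEAR

try SIG_LOST: (M_NAV, SIG_LOST) → (M_PICK, spin_ccw)
try SIG_FOUND: (M_NAV, SIG_FOUND) → (M_NAV, arm_extend)
try SIG_FAIL: (M_NAV, SIG_FAIL) → (M_NAV, arm_retract)
try SIG_NEAR: (M_NAV, SIG_NEAR) → (M_DROP, arm_retract)  ← matches
try SIG_FAR: (M_NAV, SIG_FAR) → (M_DROP, spin_ccw)
try SIG_LOW: (M_NAV, SIG_LOW) → (M_WAIT, arm_retract)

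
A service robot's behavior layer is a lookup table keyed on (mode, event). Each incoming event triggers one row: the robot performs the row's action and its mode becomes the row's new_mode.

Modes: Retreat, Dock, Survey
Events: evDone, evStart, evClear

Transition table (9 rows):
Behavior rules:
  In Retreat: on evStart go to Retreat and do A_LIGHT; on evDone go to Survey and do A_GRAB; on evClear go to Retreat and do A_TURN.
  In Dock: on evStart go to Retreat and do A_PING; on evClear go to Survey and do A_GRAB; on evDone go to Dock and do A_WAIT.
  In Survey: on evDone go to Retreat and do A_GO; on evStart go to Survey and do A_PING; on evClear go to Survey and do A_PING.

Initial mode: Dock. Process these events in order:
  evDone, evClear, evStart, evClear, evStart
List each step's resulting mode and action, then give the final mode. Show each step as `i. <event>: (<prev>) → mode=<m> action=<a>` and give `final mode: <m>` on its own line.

final mode: Survey

1. evDone: (Dock) → mode=Dock action=A_WAIT
2. evClear: (Dock) → mode=Survey action=A_GRAB
3. evStart: (Survey) → mode=Survey action=A_PING
4. evClear: (Survey) → mode=Survey action=A_PING
5. evStart: (Survey) → mode=Survey action=A_PING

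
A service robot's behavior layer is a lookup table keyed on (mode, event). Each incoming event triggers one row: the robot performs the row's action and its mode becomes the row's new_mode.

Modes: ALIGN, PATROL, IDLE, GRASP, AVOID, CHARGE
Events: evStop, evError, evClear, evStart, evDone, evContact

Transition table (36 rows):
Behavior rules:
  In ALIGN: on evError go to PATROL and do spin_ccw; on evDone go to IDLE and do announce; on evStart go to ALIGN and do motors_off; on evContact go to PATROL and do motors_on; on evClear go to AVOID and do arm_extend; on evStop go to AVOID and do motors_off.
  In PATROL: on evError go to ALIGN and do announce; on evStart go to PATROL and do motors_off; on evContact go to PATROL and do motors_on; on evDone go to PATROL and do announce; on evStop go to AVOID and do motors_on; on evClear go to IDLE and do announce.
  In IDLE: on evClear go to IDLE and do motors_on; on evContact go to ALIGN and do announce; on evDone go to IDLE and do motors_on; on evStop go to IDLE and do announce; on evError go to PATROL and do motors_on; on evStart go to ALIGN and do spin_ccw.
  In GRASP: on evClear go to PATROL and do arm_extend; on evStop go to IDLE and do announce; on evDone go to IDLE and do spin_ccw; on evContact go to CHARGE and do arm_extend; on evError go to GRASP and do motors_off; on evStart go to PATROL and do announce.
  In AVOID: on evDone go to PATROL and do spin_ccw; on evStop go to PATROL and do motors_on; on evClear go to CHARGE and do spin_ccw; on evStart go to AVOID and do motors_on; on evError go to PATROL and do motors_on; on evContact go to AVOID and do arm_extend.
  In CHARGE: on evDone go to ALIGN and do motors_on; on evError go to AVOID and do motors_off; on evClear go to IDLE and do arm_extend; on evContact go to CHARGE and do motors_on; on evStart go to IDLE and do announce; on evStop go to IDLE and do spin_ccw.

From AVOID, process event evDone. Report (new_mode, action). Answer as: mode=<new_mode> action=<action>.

current mode = AVOID; filter table to that mode:
  (AVOID, evDone) → (PATROL, spin_ccw)  ← event matches
  (AVOID, evStop) → (PATROL, motors_on)
  (AVOID, evClear) → (CHARGE, spin_ccw)
  (AVOID, evStart) → (AVOID, motors_on)
  (AVOID, evError) → (PATROL, motors_on)
  (AVOID, evContact) → (AVOID, arm_extend)
event = evDone selects (PATROL, spin_ccw)

mode=PATROL action=spin_ccw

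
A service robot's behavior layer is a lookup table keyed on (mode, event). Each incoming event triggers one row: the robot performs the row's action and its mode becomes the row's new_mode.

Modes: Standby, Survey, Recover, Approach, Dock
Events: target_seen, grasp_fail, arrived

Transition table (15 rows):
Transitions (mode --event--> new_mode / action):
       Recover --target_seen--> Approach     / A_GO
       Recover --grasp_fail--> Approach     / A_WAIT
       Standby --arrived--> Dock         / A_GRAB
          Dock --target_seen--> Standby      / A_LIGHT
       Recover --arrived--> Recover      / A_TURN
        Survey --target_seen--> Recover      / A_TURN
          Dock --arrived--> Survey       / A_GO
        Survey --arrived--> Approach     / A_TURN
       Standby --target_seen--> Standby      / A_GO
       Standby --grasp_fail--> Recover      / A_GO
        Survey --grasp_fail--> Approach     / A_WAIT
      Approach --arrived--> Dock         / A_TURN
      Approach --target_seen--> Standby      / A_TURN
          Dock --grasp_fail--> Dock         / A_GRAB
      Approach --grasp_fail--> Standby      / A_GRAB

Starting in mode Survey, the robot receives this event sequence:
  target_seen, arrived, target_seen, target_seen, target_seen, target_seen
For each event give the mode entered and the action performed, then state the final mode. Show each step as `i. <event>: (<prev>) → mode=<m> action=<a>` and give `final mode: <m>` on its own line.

final mode: Standby

1. target_seen: (Survey) → mode=Recover action=A_TURN
2. arrived: (Recover) → mode=Recover action=A_TURN
3. target_seen: (Recover) → mode=Approach action=A_GO
4. target_seen: (Approach) → mode=Standby action=A_TURN
5. target_seen: (Standby) → mode=Standby action=A_GO
6. target_seen: (Standby) → mode=Standby action=A_GO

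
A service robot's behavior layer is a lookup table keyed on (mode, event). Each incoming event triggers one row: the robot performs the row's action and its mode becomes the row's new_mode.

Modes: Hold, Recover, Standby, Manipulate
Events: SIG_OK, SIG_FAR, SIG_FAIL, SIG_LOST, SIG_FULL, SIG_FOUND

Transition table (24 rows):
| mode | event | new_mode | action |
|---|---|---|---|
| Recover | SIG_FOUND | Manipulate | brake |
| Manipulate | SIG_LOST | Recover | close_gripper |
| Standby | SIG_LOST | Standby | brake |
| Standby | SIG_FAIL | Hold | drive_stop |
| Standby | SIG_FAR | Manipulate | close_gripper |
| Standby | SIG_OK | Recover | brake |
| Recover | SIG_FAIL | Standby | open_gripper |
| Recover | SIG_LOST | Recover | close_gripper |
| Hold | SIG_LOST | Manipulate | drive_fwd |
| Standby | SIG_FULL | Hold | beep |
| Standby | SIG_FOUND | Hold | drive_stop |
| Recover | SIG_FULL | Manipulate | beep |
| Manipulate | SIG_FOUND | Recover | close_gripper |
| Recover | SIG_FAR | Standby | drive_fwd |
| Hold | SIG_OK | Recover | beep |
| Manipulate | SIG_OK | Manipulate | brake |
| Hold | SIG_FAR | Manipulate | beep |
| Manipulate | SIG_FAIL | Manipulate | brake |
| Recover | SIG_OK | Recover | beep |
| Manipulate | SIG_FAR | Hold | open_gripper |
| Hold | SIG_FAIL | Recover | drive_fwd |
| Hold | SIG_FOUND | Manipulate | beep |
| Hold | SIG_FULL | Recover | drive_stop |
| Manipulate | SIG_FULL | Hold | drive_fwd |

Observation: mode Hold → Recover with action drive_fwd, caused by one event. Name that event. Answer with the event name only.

SIG_FAIL

try SIG_OK: (Hold, SIG_OK) → (Recover, beep)
try SIG_FAR: (Hold, SIG_FAR) → (Manipulate, beep)
try SIG_FAIL: (Hold, SIG_FAIL) → (Recover, drive_fwd)  ← matches
try SIG_LOST: (Hold, SIG_LOST) → (Manipulate, drive_fwd)
try SIG_FULL: (Hold, SIG_FULL) → (Recover, drive_stop)
try SIG_FOUND: (Hold, SIG_FOUND) → (Manipulate, beep)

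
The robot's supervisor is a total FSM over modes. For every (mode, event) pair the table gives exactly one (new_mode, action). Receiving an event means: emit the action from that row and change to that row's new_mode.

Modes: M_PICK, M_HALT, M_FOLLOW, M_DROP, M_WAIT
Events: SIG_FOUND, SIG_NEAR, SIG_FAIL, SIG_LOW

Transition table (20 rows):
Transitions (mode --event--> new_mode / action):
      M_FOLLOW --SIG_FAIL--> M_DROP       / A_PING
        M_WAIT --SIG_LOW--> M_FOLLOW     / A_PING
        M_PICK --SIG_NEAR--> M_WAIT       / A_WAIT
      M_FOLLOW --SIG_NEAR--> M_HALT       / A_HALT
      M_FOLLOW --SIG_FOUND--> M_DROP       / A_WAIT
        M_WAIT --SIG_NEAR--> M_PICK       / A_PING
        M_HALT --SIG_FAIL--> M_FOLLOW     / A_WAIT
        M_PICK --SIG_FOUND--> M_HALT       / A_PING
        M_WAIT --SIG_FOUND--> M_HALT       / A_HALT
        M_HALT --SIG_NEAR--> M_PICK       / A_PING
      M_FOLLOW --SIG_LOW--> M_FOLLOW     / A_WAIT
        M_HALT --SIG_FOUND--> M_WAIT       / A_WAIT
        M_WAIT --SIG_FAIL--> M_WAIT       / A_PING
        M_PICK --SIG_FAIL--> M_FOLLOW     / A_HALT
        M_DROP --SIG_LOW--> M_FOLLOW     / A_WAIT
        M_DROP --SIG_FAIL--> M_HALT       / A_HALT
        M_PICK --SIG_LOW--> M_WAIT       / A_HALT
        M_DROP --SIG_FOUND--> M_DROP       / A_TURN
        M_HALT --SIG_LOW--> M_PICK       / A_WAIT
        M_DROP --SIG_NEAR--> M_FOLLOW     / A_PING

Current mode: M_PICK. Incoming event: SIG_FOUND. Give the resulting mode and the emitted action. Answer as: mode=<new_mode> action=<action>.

mode=M_HALT action=A_PING

current mode = M_PICK; filter table to that mode:
  (M_PICK, SIG_NEAR) → (M_WAIT, A_WAIT)
  (M_PICK, SIG_FOUND) → (M_HALT, A_PING)  ← event matches
  (M_PICK, SIG_FAIL) → (M_FOLLOW, A_HALT)
  (M_PICK, SIG_LOW) → (M_WAIT, A_HALT)
event = SIG_FOUND selects (M_HALT, A_PING)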